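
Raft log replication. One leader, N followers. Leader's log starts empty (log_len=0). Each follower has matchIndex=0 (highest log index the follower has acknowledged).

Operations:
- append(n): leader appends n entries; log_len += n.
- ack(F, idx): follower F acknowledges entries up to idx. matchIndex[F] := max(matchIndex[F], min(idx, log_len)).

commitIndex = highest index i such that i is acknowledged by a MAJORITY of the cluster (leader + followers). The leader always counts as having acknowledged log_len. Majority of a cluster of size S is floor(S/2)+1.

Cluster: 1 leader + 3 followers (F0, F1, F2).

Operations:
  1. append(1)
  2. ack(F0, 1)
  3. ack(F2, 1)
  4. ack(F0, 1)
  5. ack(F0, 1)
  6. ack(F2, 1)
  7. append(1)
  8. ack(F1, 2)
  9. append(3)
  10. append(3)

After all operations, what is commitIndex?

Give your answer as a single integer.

Op 1: append 1 -> log_len=1
Op 2: F0 acks idx 1 -> match: F0=1 F1=0 F2=0; commitIndex=0
Op 3: F2 acks idx 1 -> match: F0=1 F1=0 F2=1; commitIndex=1
Op 4: F0 acks idx 1 -> match: F0=1 F1=0 F2=1; commitIndex=1
Op 5: F0 acks idx 1 -> match: F0=1 F1=0 F2=1; commitIndex=1
Op 6: F2 acks idx 1 -> match: F0=1 F1=0 F2=1; commitIndex=1
Op 7: append 1 -> log_len=2
Op 8: F1 acks idx 2 -> match: F0=1 F1=2 F2=1; commitIndex=1
Op 9: append 3 -> log_len=5
Op 10: append 3 -> log_len=8

Answer: 1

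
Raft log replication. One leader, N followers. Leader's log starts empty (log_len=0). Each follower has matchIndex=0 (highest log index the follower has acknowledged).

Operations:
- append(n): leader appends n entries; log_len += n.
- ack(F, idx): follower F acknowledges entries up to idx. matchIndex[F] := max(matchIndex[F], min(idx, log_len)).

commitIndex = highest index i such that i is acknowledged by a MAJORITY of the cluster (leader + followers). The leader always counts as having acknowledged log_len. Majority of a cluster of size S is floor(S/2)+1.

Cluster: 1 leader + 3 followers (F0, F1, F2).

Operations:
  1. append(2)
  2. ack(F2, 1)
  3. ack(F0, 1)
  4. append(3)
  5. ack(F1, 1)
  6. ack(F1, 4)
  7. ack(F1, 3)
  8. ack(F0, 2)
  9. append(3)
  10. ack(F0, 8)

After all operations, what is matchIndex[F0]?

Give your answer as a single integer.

Op 1: append 2 -> log_len=2
Op 2: F2 acks idx 1 -> match: F0=0 F1=0 F2=1; commitIndex=0
Op 3: F0 acks idx 1 -> match: F0=1 F1=0 F2=1; commitIndex=1
Op 4: append 3 -> log_len=5
Op 5: F1 acks idx 1 -> match: F0=1 F1=1 F2=1; commitIndex=1
Op 6: F1 acks idx 4 -> match: F0=1 F1=4 F2=1; commitIndex=1
Op 7: F1 acks idx 3 -> match: F0=1 F1=4 F2=1; commitIndex=1
Op 8: F0 acks idx 2 -> match: F0=2 F1=4 F2=1; commitIndex=2
Op 9: append 3 -> log_len=8
Op 10: F0 acks idx 8 -> match: F0=8 F1=4 F2=1; commitIndex=4

Answer: 8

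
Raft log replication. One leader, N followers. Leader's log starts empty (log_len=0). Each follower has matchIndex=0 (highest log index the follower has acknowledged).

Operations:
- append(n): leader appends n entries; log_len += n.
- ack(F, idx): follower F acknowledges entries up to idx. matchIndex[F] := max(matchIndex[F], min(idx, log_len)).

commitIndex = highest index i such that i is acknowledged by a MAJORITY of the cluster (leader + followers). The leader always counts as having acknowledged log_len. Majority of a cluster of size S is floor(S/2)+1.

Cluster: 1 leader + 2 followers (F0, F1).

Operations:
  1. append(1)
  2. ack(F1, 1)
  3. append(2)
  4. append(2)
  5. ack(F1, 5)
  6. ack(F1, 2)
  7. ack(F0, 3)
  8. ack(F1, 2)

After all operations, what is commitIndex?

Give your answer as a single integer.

Answer: 5

Derivation:
Op 1: append 1 -> log_len=1
Op 2: F1 acks idx 1 -> match: F0=0 F1=1; commitIndex=1
Op 3: append 2 -> log_len=3
Op 4: append 2 -> log_len=5
Op 5: F1 acks idx 5 -> match: F0=0 F1=5; commitIndex=5
Op 6: F1 acks idx 2 -> match: F0=0 F1=5; commitIndex=5
Op 7: F0 acks idx 3 -> match: F0=3 F1=5; commitIndex=5
Op 8: F1 acks idx 2 -> match: F0=3 F1=5; commitIndex=5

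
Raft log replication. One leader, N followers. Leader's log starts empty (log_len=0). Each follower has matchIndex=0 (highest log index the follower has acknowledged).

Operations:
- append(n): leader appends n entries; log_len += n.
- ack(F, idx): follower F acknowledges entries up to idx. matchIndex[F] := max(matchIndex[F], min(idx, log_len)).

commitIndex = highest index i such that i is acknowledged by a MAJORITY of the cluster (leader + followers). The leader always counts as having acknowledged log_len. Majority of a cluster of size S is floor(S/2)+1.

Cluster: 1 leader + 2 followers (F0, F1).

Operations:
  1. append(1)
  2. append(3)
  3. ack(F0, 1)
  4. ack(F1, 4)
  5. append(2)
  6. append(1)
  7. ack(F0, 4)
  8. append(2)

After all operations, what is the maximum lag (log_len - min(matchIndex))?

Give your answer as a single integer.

Op 1: append 1 -> log_len=1
Op 2: append 3 -> log_len=4
Op 3: F0 acks idx 1 -> match: F0=1 F1=0; commitIndex=1
Op 4: F1 acks idx 4 -> match: F0=1 F1=4; commitIndex=4
Op 5: append 2 -> log_len=6
Op 6: append 1 -> log_len=7
Op 7: F0 acks idx 4 -> match: F0=4 F1=4; commitIndex=4
Op 8: append 2 -> log_len=9

Answer: 5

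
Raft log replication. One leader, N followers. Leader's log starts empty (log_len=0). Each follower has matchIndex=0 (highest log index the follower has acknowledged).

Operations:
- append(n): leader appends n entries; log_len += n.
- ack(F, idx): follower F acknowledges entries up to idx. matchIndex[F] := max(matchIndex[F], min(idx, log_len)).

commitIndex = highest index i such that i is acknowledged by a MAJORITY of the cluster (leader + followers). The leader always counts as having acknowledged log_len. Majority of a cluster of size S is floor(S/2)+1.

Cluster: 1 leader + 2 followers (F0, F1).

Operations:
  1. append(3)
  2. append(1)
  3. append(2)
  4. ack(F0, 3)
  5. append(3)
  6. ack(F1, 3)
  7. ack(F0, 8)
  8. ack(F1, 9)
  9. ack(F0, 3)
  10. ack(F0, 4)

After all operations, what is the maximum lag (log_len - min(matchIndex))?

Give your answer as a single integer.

Op 1: append 3 -> log_len=3
Op 2: append 1 -> log_len=4
Op 3: append 2 -> log_len=6
Op 4: F0 acks idx 3 -> match: F0=3 F1=0; commitIndex=3
Op 5: append 3 -> log_len=9
Op 6: F1 acks idx 3 -> match: F0=3 F1=3; commitIndex=3
Op 7: F0 acks idx 8 -> match: F0=8 F1=3; commitIndex=8
Op 8: F1 acks idx 9 -> match: F0=8 F1=9; commitIndex=9
Op 9: F0 acks idx 3 -> match: F0=8 F1=9; commitIndex=9
Op 10: F0 acks idx 4 -> match: F0=8 F1=9; commitIndex=9

Answer: 1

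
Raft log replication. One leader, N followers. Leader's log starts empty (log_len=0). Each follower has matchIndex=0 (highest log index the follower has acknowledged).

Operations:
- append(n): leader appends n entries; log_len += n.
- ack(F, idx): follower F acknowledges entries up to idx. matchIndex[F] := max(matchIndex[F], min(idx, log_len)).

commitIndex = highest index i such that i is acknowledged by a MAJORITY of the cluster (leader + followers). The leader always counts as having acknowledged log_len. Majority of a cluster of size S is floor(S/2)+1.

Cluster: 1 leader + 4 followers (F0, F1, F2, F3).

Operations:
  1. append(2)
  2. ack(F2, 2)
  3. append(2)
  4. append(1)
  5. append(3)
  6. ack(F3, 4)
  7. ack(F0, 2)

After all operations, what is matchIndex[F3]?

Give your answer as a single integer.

Answer: 4

Derivation:
Op 1: append 2 -> log_len=2
Op 2: F2 acks idx 2 -> match: F0=0 F1=0 F2=2 F3=0; commitIndex=0
Op 3: append 2 -> log_len=4
Op 4: append 1 -> log_len=5
Op 5: append 3 -> log_len=8
Op 6: F3 acks idx 4 -> match: F0=0 F1=0 F2=2 F3=4; commitIndex=2
Op 7: F0 acks idx 2 -> match: F0=2 F1=0 F2=2 F3=4; commitIndex=2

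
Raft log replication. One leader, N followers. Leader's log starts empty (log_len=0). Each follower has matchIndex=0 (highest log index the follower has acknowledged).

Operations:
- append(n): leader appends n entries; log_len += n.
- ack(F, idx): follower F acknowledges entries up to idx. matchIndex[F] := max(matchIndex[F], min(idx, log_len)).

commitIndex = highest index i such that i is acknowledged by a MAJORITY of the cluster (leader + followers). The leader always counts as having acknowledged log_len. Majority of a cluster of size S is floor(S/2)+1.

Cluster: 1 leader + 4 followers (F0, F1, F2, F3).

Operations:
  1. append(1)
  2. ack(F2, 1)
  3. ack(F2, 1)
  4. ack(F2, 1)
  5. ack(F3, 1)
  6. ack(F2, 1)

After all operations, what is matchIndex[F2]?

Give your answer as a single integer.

Op 1: append 1 -> log_len=1
Op 2: F2 acks idx 1 -> match: F0=0 F1=0 F2=1 F3=0; commitIndex=0
Op 3: F2 acks idx 1 -> match: F0=0 F1=0 F2=1 F3=0; commitIndex=0
Op 4: F2 acks idx 1 -> match: F0=0 F1=0 F2=1 F3=0; commitIndex=0
Op 5: F3 acks idx 1 -> match: F0=0 F1=0 F2=1 F3=1; commitIndex=1
Op 6: F2 acks idx 1 -> match: F0=0 F1=0 F2=1 F3=1; commitIndex=1

Answer: 1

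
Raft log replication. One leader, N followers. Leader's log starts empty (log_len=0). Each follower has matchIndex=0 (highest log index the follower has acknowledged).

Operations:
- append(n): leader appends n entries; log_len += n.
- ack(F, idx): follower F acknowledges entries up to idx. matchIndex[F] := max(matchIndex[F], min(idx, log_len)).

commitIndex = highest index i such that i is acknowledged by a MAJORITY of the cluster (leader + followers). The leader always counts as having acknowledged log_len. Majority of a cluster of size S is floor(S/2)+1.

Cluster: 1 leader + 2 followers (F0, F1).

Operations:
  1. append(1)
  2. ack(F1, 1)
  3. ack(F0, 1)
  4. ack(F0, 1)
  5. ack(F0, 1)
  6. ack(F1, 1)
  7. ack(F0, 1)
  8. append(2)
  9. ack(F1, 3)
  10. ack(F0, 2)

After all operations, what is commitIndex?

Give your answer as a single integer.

Answer: 3

Derivation:
Op 1: append 1 -> log_len=1
Op 2: F1 acks idx 1 -> match: F0=0 F1=1; commitIndex=1
Op 3: F0 acks idx 1 -> match: F0=1 F1=1; commitIndex=1
Op 4: F0 acks idx 1 -> match: F0=1 F1=1; commitIndex=1
Op 5: F0 acks idx 1 -> match: F0=1 F1=1; commitIndex=1
Op 6: F1 acks idx 1 -> match: F0=1 F1=1; commitIndex=1
Op 7: F0 acks idx 1 -> match: F0=1 F1=1; commitIndex=1
Op 8: append 2 -> log_len=3
Op 9: F1 acks idx 3 -> match: F0=1 F1=3; commitIndex=3
Op 10: F0 acks idx 2 -> match: F0=2 F1=3; commitIndex=3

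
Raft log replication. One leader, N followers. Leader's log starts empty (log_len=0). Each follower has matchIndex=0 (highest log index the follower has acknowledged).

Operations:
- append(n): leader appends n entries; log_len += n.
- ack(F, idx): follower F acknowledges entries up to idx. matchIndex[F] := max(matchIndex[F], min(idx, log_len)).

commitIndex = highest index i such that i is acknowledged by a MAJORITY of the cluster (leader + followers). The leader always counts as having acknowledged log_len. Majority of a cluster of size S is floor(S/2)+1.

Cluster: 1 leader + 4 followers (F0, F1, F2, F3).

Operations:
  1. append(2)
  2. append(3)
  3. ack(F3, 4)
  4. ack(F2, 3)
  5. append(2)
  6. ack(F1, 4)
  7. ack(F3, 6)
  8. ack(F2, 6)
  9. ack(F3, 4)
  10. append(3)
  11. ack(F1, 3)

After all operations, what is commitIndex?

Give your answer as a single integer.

Answer: 6

Derivation:
Op 1: append 2 -> log_len=2
Op 2: append 3 -> log_len=5
Op 3: F3 acks idx 4 -> match: F0=0 F1=0 F2=0 F3=4; commitIndex=0
Op 4: F2 acks idx 3 -> match: F0=0 F1=0 F2=3 F3=4; commitIndex=3
Op 5: append 2 -> log_len=7
Op 6: F1 acks idx 4 -> match: F0=0 F1=4 F2=3 F3=4; commitIndex=4
Op 7: F3 acks idx 6 -> match: F0=0 F1=4 F2=3 F3=6; commitIndex=4
Op 8: F2 acks idx 6 -> match: F0=0 F1=4 F2=6 F3=6; commitIndex=6
Op 9: F3 acks idx 4 -> match: F0=0 F1=4 F2=6 F3=6; commitIndex=6
Op 10: append 3 -> log_len=10
Op 11: F1 acks idx 3 -> match: F0=0 F1=4 F2=6 F3=6; commitIndex=6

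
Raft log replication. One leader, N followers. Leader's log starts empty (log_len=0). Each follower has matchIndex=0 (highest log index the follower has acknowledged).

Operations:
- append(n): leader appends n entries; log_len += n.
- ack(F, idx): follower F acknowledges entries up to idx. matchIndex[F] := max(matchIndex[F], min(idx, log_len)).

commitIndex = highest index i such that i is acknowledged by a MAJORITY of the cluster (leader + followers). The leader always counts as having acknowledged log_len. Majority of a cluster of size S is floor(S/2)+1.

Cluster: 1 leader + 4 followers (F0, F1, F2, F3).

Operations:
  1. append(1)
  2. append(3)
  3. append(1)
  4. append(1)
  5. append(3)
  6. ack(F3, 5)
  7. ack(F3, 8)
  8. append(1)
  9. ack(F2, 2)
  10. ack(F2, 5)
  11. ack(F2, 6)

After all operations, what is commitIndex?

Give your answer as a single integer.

Op 1: append 1 -> log_len=1
Op 2: append 3 -> log_len=4
Op 3: append 1 -> log_len=5
Op 4: append 1 -> log_len=6
Op 5: append 3 -> log_len=9
Op 6: F3 acks idx 5 -> match: F0=0 F1=0 F2=0 F3=5; commitIndex=0
Op 7: F3 acks idx 8 -> match: F0=0 F1=0 F2=0 F3=8; commitIndex=0
Op 8: append 1 -> log_len=10
Op 9: F2 acks idx 2 -> match: F0=0 F1=0 F2=2 F3=8; commitIndex=2
Op 10: F2 acks idx 5 -> match: F0=0 F1=0 F2=5 F3=8; commitIndex=5
Op 11: F2 acks idx 6 -> match: F0=0 F1=0 F2=6 F3=8; commitIndex=6

Answer: 6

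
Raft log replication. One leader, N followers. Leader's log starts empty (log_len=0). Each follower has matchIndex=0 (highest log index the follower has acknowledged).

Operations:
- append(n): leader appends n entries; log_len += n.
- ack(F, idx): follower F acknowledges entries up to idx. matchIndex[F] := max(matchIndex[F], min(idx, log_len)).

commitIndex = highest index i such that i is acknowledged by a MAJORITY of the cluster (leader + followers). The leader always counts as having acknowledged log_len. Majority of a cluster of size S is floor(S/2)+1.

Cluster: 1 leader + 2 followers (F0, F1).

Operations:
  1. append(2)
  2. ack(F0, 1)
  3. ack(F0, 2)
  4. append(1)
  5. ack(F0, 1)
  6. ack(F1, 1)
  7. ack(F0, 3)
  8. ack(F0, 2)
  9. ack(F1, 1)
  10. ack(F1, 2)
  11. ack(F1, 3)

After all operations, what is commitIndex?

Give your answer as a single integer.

Answer: 3

Derivation:
Op 1: append 2 -> log_len=2
Op 2: F0 acks idx 1 -> match: F0=1 F1=0; commitIndex=1
Op 3: F0 acks idx 2 -> match: F0=2 F1=0; commitIndex=2
Op 4: append 1 -> log_len=3
Op 5: F0 acks idx 1 -> match: F0=2 F1=0; commitIndex=2
Op 6: F1 acks idx 1 -> match: F0=2 F1=1; commitIndex=2
Op 7: F0 acks idx 3 -> match: F0=3 F1=1; commitIndex=3
Op 8: F0 acks idx 2 -> match: F0=3 F1=1; commitIndex=3
Op 9: F1 acks idx 1 -> match: F0=3 F1=1; commitIndex=3
Op 10: F1 acks idx 2 -> match: F0=3 F1=2; commitIndex=3
Op 11: F1 acks idx 3 -> match: F0=3 F1=3; commitIndex=3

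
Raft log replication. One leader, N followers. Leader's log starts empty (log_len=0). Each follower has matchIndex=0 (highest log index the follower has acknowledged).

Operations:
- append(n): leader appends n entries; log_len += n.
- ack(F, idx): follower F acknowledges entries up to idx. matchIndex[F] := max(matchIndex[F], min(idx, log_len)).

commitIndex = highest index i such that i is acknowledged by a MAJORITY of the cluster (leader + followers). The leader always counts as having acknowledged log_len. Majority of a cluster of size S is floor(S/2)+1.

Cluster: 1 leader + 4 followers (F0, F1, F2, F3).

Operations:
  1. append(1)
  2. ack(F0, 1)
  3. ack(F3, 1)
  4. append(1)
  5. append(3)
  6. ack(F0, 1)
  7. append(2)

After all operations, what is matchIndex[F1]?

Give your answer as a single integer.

Answer: 0

Derivation:
Op 1: append 1 -> log_len=1
Op 2: F0 acks idx 1 -> match: F0=1 F1=0 F2=0 F3=0; commitIndex=0
Op 3: F3 acks idx 1 -> match: F0=1 F1=0 F2=0 F3=1; commitIndex=1
Op 4: append 1 -> log_len=2
Op 5: append 3 -> log_len=5
Op 6: F0 acks idx 1 -> match: F0=1 F1=0 F2=0 F3=1; commitIndex=1
Op 7: append 2 -> log_len=7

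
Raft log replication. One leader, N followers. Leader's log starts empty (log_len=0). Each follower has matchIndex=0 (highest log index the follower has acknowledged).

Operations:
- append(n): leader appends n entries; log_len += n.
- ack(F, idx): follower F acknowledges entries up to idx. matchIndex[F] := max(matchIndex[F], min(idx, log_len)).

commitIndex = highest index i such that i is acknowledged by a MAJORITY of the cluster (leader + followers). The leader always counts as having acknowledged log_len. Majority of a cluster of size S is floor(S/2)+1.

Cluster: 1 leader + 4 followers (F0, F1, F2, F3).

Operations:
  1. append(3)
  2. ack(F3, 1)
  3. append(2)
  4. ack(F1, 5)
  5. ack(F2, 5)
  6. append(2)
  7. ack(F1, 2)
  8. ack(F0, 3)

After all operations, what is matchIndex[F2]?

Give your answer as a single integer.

Op 1: append 3 -> log_len=3
Op 2: F3 acks idx 1 -> match: F0=0 F1=0 F2=0 F3=1; commitIndex=0
Op 3: append 2 -> log_len=5
Op 4: F1 acks idx 5 -> match: F0=0 F1=5 F2=0 F3=1; commitIndex=1
Op 5: F2 acks idx 5 -> match: F0=0 F1=5 F2=5 F3=1; commitIndex=5
Op 6: append 2 -> log_len=7
Op 7: F1 acks idx 2 -> match: F0=0 F1=5 F2=5 F3=1; commitIndex=5
Op 8: F0 acks idx 3 -> match: F0=3 F1=5 F2=5 F3=1; commitIndex=5

Answer: 5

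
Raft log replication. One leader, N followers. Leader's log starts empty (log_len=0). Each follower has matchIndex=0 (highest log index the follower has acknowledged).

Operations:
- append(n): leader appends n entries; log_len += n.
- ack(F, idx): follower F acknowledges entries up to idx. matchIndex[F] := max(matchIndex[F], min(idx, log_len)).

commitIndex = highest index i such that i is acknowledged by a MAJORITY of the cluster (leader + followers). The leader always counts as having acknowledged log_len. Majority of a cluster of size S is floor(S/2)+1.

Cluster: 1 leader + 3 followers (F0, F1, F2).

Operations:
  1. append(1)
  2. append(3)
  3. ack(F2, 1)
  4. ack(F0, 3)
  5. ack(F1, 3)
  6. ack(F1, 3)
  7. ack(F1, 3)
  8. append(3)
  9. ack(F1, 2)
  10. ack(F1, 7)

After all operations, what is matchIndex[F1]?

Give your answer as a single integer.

Op 1: append 1 -> log_len=1
Op 2: append 3 -> log_len=4
Op 3: F2 acks idx 1 -> match: F0=0 F1=0 F2=1; commitIndex=0
Op 4: F0 acks idx 3 -> match: F0=3 F1=0 F2=1; commitIndex=1
Op 5: F1 acks idx 3 -> match: F0=3 F1=3 F2=1; commitIndex=3
Op 6: F1 acks idx 3 -> match: F0=3 F1=3 F2=1; commitIndex=3
Op 7: F1 acks idx 3 -> match: F0=3 F1=3 F2=1; commitIndex=3
Op 8: append 3 -> log_len=7
Op 9: F1 acks idx 2 -> match: F0=3 F1=3 F2=1; commitIndex=3
Op 10: F1 acks idx 7 -> match: F0=3 F1=7 F2=1; commitIndex=3

Answer: 7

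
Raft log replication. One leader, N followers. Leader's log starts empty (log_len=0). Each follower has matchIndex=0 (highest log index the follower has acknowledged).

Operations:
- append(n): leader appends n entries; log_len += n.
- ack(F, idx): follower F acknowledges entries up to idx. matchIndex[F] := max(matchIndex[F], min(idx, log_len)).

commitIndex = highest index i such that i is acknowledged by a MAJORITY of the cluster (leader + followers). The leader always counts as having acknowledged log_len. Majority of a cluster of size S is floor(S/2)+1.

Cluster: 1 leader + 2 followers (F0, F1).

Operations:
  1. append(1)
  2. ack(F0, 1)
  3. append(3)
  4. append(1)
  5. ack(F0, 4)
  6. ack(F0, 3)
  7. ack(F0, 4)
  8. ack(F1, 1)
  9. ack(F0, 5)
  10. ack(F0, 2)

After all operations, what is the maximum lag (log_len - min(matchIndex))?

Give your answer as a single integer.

Answer: 4

Derivation:
Op 1: append 1 -> log_len=1
Op 2: F0 acks idx 1 -> match: F0=1 F1=0; commitIndex=1
Op 3: append 3 -> log_len=4
Op 4: append 1 -> log_len=5
Op 5: F0 acks idx 4 -> match: F0=4 F1=0; commitIndex=4
Op 6: F0 acks idx 3 -> match: F0=4 F1=0; commitIndex=4
Op 7: F0 acks idx 4 -> match: F0=4 F1=0; commitIndex=4
Op 8: F1 acks idx 1 -> match: F0=4 F1=1; commitIndex=4
Op 9: F0 acks idx 5 -> match: F0=5 F1=1; commitIndex=5
Op 10: F0 acks idx 2 -> match: F0=5 F1=1; commitIndex=5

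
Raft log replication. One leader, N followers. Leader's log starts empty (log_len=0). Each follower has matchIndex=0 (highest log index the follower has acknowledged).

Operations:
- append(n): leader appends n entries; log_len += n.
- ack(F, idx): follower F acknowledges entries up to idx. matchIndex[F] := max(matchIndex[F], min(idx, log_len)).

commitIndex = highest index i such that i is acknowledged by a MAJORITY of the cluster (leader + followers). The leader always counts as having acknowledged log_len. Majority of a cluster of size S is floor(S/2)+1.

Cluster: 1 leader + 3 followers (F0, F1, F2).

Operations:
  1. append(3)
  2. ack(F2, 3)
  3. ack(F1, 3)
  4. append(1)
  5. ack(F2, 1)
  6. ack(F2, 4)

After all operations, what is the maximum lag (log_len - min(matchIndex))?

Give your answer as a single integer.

Op 1: append 3 -> log_len=3
Op 2: F2 acks idx 3 -> match: F0=0 F1=0 F2=3; commitIndex=0
Op 3: F1 acks idx 3 -> match: F0=0 F1=3 F2=3; commitIndex=3
Op 4: append 1 -> log_len=4
Op 5: F2 acks idx 1 -> match: F0=0 F1=3 F2=3; commitIndex=3
Op 6: F2 acks idx 4 -> match: F0=0 F1=3 F2=4; commitIndex=3

Answer: 4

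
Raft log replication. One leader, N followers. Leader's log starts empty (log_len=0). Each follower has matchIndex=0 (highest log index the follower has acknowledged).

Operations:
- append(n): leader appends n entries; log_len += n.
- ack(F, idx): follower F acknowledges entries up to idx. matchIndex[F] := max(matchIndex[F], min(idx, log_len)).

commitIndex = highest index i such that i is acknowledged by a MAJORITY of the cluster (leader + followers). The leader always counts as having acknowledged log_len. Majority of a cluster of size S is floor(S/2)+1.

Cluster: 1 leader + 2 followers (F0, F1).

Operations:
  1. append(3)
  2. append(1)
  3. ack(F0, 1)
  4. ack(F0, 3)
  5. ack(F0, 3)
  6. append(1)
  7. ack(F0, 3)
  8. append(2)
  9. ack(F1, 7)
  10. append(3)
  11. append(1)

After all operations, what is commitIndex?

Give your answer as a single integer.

Op 1: append 3 -> log_len=3
Op 2: append 1 -> log_len=4
Op 3: F0 acks idx 1 -> match: F0=1 F1=0; commitIndex=1
Op 4: F0 acks idx 3 -> match: F0=3 F1=0; commitIndex=3
Op 5: F0 acks idx 3 -> match: F0=3 F1=0; commitIndex=3
Op 6: append 1 -> log_len=5
Op 7: F0 acks idx 3 -> match: F0=3 F1=0; commitIndex=3
Op 8: append 2 -> log_len=7
Op 9: F1 acks idx 7 -> match: F0=3 F1=7; commitIndex=7
Op 10: append 3 -> log_len=10
Op 11: append 1 -> log_len=11

Answer: 7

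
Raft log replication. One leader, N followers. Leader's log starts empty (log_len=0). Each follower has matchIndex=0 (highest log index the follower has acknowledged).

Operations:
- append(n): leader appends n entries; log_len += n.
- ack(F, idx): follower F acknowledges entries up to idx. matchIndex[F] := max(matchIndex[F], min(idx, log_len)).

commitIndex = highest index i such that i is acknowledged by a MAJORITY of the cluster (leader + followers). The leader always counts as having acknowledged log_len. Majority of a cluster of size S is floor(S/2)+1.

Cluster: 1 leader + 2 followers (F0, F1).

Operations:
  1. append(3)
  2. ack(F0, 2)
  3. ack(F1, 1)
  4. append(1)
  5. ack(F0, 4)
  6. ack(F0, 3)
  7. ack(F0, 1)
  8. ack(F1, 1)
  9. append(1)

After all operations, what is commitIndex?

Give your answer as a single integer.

Answer: 4

Derivation:
Op 1: append 3 -> log_len=3
Op 2: F0 acks idx 2 -> match: F0=2 F1=0; commitIndex=2
Op 3: F1 acks idx 1 -> match: F0=2 F1=1; commitIndex=2
Op 4: append 1 -> log_len=4
Op 5: F0 acks idx 4 -> match: F0=4 F1=1; commitIndex=4
Op 6: F0 acks idx 3 -> match: F0=4 F1=1; commitIndex=4
Op 7: F0 acks idx 1 -> match: F0=4 F1=1; commitIndex=4
Op 8: F1 acks idx 1 -> match: F0=4 F1=1; commitIndex=4
Op 9: append 1 -> log_len=5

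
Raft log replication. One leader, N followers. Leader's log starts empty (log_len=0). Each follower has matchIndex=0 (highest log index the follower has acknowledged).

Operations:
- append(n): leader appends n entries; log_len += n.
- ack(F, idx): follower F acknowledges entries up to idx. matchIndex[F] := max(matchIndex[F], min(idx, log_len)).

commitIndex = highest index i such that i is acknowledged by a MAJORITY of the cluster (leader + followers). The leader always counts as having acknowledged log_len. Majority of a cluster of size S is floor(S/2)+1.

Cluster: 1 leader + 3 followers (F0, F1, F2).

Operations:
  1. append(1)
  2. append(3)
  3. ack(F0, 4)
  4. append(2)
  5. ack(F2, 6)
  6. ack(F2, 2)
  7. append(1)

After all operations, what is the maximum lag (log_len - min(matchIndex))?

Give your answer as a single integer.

Op 1: append 1 -> log_len=1
Op 2: append 3 -> log_len=4
Op 3: F0 acks idx 4 -> match: F0=4 F1=0 F2=0; commitIndex=0
Op 4: append 2 -> log_len=6
Op 5: F2 acks idx 6 -> match: F0=4 F1=0 F2=6; commitIndex=4
Op 6: F2 acks idx 2 -> match: F0=4 F1=0 F2=6; commitIndex=4
Op 7: append 1 -> log_len=7

Answer: 7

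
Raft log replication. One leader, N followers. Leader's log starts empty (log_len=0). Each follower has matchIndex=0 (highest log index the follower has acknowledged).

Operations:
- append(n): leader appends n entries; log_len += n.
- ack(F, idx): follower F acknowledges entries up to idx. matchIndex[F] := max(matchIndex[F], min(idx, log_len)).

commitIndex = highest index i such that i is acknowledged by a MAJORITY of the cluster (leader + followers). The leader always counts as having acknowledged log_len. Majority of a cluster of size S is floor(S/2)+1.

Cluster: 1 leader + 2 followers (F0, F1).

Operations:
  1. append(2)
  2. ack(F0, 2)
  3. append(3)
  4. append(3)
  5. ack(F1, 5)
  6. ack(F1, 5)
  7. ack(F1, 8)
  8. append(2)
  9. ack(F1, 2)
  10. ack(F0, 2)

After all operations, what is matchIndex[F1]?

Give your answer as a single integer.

Answer: 8

Derivation:
Op 1: append 2 -> log_len=2
Op 2: F0 acks idx 2 -> match: F0=2 F1=0; commitIndex=2
Op 3: append 3 -> log_len=5
Op 4: append 3 -> log_len=8
Op 5: F1 acks idx 5 -> match: F0=2 F1=5; commitIndex=5
Op 6: F1 acks idx 5 -> match: F0=2 F1=5; commitIndex=5
Op 7: F1 acks idx 8 -> match: F0=2 F1=8; commitIndex=8
Op 8: append 2 -> log_len=10
Op 9: F1 acks idx 2 -> match: F0=2 F1=8; commitIndex=8
Op 10: F0 acks idx 2 -> match: F0=2 F1=8; commitIndex=8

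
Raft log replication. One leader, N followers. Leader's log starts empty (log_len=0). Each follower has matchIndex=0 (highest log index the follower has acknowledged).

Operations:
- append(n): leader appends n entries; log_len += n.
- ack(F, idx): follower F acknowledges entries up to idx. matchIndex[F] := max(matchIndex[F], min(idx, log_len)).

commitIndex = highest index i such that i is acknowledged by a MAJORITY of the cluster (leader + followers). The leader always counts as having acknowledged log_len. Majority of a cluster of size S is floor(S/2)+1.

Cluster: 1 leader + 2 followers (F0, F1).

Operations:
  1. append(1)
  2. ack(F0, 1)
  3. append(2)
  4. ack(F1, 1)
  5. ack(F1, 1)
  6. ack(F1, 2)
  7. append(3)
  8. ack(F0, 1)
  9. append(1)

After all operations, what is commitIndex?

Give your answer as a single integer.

Op 1: append 1 -> log_len=1
Op 2: F0 acks idx 1 -> match: F0=1 F1=0; commitIndex=1
Op 3: append 2 -> log_len=3
Op 4: F1 acks idx 1 -> match: F0=1 F1=1; commitIndex=1
Op 5: F1 acks idx 1 -> match: F0=1 F1=1; commitIndex=1
Op 6: F1 acks idx 2 -> match: F0=1 F1=2; commitIndex=2
Op 7: append 3 -> log_len=6
Op 8: F0 acks idx 1 -> match: F0=1 F1=2; commitIndex=2
Op 9: append 1 -> log_len=7

Answer: 2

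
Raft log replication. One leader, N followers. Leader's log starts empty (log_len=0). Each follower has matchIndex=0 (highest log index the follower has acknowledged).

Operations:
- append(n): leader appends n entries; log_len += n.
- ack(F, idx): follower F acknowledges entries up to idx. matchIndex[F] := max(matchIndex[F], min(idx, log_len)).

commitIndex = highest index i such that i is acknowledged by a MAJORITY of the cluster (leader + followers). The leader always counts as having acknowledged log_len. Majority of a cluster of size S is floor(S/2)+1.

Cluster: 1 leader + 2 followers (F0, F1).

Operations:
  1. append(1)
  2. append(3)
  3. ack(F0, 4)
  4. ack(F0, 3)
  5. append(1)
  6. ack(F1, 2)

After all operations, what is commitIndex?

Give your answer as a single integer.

Op 1: append 1 -> log_len=1
Op 2: append 3 -> log_len=4
Op 3: F0 acks idx 4 -> match: F0=4 F1=0; commitIndex=4
Op 4: F0 acks idx 3 -> match: F0=4 F1=0; commitIndex=4
Op 5: append 1 -> log_len=5
Op 6: F1 acks idx 2 -> match: F0=4 F1=2; commitIndex=4

Answer: 4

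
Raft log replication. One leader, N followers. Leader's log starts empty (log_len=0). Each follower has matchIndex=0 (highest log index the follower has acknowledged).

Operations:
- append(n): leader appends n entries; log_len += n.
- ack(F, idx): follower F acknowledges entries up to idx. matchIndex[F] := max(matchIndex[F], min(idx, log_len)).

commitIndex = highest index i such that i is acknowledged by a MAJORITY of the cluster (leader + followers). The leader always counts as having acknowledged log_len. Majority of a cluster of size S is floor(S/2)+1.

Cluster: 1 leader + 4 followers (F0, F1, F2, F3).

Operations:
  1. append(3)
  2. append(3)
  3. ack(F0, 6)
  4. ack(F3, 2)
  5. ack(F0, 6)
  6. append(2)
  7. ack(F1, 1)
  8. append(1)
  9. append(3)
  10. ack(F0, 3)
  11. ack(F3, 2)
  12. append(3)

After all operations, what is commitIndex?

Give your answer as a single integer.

Answer: 2

Derivation:
Op 1: append 3 -> log_len=3
Op 2: append 3 -> log_len=6
Op 3: F0 acks idx 6 -> match: F0=6 F1=0 F2=0 F3=0; commitIndex=0
Op 4: F3 acks idx 2 -> match: F0=6 F1=0 F2=0 F3=2; commitIndex=2
Op 5: F0 acks idx 6 -> match: F0=6 F1=0 F2=0 F3=2; commitIndex=2
Op 6: append 2 -> log_len=8
Op 7: F1 acks idx 1 -> match: F0=6 F1=1 F2=0 F3=2; commitIndex=2
Op 8: append 1 -> log_len=9
Op 9: append 3 -> log_len=12
Op 10: F0 acks idx 3 -> match: F0=6 F1=1 F2=0 F3=2; commitIndex=2
Op 11: F3 acks idx 2 -> match: F0=6 F1=1 F2=0 F3=2; commitIndex=2
Op 12: append 3 -> log_len=15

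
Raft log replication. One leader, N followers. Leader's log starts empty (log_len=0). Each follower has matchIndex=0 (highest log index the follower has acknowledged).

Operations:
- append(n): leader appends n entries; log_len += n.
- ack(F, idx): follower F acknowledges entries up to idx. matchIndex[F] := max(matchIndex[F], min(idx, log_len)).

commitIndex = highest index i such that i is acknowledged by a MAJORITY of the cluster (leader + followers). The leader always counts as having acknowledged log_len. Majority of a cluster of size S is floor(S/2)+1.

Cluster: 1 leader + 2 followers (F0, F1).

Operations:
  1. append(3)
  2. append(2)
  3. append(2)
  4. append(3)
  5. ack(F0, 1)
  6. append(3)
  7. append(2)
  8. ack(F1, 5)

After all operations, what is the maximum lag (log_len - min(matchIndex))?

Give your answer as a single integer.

Answer: 14

Derivation:
Op 1: append 3 -> log_len=3
Op 2: append 2 -> log_len=5
Op 3: append 2 -> log_len=7
Op 4: append 3 -> log_len=10
Op 5: F0 acks idx 1 -> match: F0=1 F1=0; commitIndex=1
Op 6: append 3 -> log_len=13
Op 7: append 2 -> log_len=15
Op 8: F1 acks idx 5 -> match: F0=1 F1=5; commitIndex=5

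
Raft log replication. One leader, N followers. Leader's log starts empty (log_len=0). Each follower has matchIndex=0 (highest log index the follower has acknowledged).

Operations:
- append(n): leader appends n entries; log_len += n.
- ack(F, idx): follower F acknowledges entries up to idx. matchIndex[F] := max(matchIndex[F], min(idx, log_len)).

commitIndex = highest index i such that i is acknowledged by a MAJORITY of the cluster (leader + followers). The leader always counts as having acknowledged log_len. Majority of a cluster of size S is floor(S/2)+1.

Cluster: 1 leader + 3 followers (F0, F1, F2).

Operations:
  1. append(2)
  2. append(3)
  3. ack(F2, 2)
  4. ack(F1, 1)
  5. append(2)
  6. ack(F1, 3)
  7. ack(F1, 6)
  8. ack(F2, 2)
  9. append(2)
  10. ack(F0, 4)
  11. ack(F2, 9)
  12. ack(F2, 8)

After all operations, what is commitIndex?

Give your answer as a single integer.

Answer: 6

Derivation:
Op 1: append 2 -> log_len=2
Op 2: append 3 -> log_len=5
Op 3: F2 acks idx 2 -> match: F0=0 F1=0 F2=2; commitIndex=0
Op 4: F1 acks idx 1 -> match: F0=0 F1=1 F2=2; commitIndex=1
Op 5: append 2 -> log_len=7
Op 6: F1 acks idx 3 -> match: F0=0 F1=3 F2=2; commitIndex=2
Op 7: F1 acks idx 6 -> match: F0=0 F1=6 F2=2; commitIndex=2
Op 8: F2 acks idx 2 -> match: F0=0 F1=6 F2=2; commitIndex=2
Op 9: append 2 -> log_len=9
Op 10: F0 acks idx 4 -> match: F0=4 F1=6 F2=2; commitIndex=4
Op 11: F2 acks idx 9 -> match: F0=4 F1=6 F2=9; commitIndex=6
Op 12: F2 acks idx 8 -> match: F0=4 F1=6 F2=9; commitIndex=6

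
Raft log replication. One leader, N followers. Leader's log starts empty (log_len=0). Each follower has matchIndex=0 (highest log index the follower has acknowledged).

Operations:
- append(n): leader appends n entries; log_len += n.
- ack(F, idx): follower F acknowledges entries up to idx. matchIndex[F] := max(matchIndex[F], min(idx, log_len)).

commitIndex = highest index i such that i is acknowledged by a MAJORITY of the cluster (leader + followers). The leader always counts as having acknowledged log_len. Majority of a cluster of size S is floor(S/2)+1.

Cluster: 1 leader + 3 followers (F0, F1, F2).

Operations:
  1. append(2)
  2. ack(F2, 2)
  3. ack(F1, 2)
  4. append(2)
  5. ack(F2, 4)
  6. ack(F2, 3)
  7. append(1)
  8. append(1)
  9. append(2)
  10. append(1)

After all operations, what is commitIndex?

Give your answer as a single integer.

Op 1: append 2 -> log_len=2
Op 2: F2 acks idx 2 -> match: F0=0 F1=0 F2=2; commitIndex=0
Op 3: F1 acks idx 2 -> match: F0=0 F1=2 F2=2; commitIndex=2
Op 4: append 2 -> log_len=4
Op 5: F2 acks idx 4 -> match: F0=0 F1=2 F2=4; commitIndex=2
Op 6: F2 acks idx 3 -> match: F0=0 F1=2 F2=4; commitIndex=2
Op 7: append 1 -> log_len=5
Op 8: append 1 -> log_len=6
Op 9: append 2 -> log_len=8
Op 10: append 1 -> log_len=9

Answer: 2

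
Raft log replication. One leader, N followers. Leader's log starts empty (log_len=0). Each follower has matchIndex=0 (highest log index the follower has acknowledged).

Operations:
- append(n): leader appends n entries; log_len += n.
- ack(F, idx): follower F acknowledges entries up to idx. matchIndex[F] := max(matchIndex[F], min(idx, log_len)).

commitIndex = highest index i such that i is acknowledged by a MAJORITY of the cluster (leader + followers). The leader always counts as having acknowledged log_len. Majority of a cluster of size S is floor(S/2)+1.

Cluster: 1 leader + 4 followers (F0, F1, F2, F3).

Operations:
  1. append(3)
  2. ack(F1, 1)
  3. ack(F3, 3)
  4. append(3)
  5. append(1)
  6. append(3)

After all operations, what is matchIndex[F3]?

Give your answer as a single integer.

Op 1: append 3 -> log_len=3
Op 2: F1 acks idx 1 -> match: F0=0 F1=1 F2=0 F3=0; commitIndex=0
Op 3: F3 acks idx 3 -> match: F0=0 F1=1 F2=0 F3=3; commitIndex=1
Op 4: append 3 -> log_len=6
Op 5: append 1 -> log_len=7
Op 6: append 3 -> log_len=10

Answer: 3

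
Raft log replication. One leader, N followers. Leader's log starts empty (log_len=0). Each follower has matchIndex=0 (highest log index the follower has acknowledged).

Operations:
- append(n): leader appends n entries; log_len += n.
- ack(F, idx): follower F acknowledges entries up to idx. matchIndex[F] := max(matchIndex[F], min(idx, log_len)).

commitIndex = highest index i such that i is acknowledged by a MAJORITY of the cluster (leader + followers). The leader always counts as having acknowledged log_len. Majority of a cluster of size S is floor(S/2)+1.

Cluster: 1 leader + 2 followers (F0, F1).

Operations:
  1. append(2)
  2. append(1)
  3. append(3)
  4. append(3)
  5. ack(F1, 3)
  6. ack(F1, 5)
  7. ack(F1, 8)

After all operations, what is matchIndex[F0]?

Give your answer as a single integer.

Op 1: append 2 -> log_len=2
Op 2: append 1 -> log_len=3
Op 3: append 3 -> log_len=6
Op 4: append 3 -> log_len=9
Op 5: F1 acks idx 3 -> match: F0=0 F1=3; commitIndex=3
Op 6: F1 acks idx 5 -> match: F0=0 F1=5; commitIndex=5
Op 7: F1 acks idx 8 -> match: F0=0 F1=8; commitIndex=8

Answer: 0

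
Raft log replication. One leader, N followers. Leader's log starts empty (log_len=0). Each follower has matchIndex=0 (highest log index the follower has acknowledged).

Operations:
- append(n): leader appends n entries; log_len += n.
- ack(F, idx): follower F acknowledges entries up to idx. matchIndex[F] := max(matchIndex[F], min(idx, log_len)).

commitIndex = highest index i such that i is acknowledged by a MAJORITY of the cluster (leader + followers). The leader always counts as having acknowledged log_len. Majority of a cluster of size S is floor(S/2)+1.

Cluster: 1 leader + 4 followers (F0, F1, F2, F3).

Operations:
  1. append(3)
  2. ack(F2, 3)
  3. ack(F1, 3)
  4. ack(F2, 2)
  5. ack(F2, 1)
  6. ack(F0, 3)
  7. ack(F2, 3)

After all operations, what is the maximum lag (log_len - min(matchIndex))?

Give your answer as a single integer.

Answer: 3

Derivation:
Op 1: append 3 -> log_len=3
Op 2: F2 acks idx 3 -> match: F0=0 F1=0 F2=3 F3=0; commitIndex=0
Op 3: F1 acks idx 3 -> match: F0=0 F1=3 F2=3 F3=0; commitIndex=3
Op 4: F2 acks idx 2 -> match: F0=0 F1=3 F2=3 F3=0; commitIndex=3
Op 5: F2 acks idx 1 -> match: F0=0 F1=3 F2=3 F3=0; commitIndex=3
Op 6: F0 acks idx 3 -> match: F0=3 F1=3 F2=3 F3=0; commitIndex=3
Op 7: F2 acks idx 3 -> match: F0=3 F1=3 F2=3 F3=0; commitIndex=3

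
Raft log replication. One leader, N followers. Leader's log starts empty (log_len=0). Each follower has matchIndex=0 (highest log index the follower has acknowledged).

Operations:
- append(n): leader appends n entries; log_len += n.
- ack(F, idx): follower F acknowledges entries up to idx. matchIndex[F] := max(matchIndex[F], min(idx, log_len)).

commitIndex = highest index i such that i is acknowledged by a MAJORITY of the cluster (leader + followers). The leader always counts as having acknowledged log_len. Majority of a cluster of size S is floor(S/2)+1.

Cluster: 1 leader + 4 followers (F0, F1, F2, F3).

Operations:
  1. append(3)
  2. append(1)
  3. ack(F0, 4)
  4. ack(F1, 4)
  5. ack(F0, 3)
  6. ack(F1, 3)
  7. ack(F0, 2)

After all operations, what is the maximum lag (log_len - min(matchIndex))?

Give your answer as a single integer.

Answer: 4

Derivation:
Op 1: append 3 -> log_len=3
Op 2: append 1 -> log_len=4
Op 3: F0 acks idx 4 -> match: F0=4 F1=0 F2=0 F3=0; commitIndex=0
Op 4: F1 acks idx 4 -> match: F0=4 F1=4 F2=0 F3=0; commitIndex=4
Op 5: F0 acks idx 3 -> match: F0=4 F1=4 F2=0 F3=0; commitIndex=4
Op 6: F1 acks idx 3 -> match: F0=4 F1=4 F2=0 F3=0; commitIndex=4
Op 7: F0 acks idx 2 -> match: F0=4 F1=4 F2=0 F3=0; commitIndex=4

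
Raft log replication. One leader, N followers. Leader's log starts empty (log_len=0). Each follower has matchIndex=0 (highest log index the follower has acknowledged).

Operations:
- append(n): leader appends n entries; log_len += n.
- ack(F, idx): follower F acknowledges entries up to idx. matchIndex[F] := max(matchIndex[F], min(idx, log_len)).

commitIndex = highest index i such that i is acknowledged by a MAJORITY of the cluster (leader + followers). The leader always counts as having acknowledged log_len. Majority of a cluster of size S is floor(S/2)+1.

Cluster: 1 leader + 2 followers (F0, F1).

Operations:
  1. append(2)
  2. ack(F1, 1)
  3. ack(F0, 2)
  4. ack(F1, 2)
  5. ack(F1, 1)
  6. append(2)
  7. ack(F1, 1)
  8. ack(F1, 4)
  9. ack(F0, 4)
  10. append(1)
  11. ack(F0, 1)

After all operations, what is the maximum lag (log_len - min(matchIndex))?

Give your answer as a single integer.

Op 1: append 2 -> log_len=2
Op 2: F1 acks idx 1 -> match: F0=0 F1=1; commitIndex=1
Op 3: F0 acks idx 2 -> match: F0=2 F1=1; commitIndex=2
Op 4: F1 acks idx 2 -> match: F0=2 F1=2; commitIndex=2
Op 5: F1 acks idx 1 -> match: F0=2 F1=2; commitIndex=2
Op 6: append 2 -> log_len=4
Op 7: F1 acks idx 1 -> match: F0=2 F1=2; commitIndex=2
Op 8: F1 acks idx 4 -> match: F0=2 F1=4; commitIndex=4
Op 9: F0 acks idx 4 -> match: F0=4 F1=4; commitIndex=4
Op 10: append 1 -> log_len=5
Op 11: F0 acks idx 1 -> match: F0=4 F1=4; commitIndex=4

Answer: 1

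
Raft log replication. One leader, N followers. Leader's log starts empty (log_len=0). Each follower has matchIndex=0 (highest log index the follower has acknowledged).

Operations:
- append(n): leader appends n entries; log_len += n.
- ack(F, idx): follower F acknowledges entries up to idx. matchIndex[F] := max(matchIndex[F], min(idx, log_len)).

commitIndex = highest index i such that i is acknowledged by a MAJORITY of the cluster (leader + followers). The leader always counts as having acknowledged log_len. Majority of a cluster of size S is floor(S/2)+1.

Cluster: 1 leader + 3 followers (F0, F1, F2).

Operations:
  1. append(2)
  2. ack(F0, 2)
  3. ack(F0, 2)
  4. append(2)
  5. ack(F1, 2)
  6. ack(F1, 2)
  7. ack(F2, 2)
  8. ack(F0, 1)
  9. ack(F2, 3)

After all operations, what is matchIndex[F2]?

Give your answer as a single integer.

Answer: 3

Derivation:
Op 1: append 2 -> log_len=2
Op 2: F0 acks idx 2 -> match: F0=2 F1=0 F2=0; commitIndex=0
Op 3: F0 acks idx 2 -> match: F0=2 F1=0 F2=0; commitIndex=0
Op 4: append 2 -> log_len=4
Op 5: F1 acks idx 2 -> match: F0=2 F1=2 F2=0; commitIndex=2
Op 6: F1 acks idx 2 -> match: F0=2 F1=2 F2=0; commitIndex=2
Op 7: F2 acks idx 2 -> match: F0=2 F1=2 F2=2; commitIndex=2
Op 8: F0 acks idx 1 -> match: F0=2 F1=2 F2=2; commitIndex=2
Op 9: F2 acks idx 3 -> match: F0=2 F1=2 F2=3; commitIndex=2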